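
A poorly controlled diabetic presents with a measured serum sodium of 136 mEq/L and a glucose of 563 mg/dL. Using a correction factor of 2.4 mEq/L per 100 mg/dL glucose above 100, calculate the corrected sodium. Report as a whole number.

147 mEq/L

Corrected Na = measured Na + 2.4 · (glucose − 100)/100
= 136 + 2.4 · (563 − 100)/100
= 136 + 11.1
= 147.1 mEq/L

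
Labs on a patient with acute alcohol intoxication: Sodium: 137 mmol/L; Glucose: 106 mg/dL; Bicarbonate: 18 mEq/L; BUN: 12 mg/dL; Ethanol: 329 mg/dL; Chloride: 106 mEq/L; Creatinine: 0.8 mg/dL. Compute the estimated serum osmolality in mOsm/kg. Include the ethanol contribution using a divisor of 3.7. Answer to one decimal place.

Calculated osmolality = 2·Na + glucose/18 + BUN/2.8 + ethanol/3.7
= 2·137 + 106/18 + 12/2.8 + 329/3.7
= 274 + 5.89 + 4.29 + 88.92
= 373.1 mOsm/kg

373.1 mOsm/kg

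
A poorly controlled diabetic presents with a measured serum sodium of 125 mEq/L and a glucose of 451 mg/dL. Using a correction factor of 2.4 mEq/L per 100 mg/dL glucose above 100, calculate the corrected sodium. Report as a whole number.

Corrected Na = measured Na + 2.4 · (glucose − 100)/100
= 125 + 2.4 · (451 − 100)/100
= 125 + 8.4
= 133.4 mEq/L

133 mEq/L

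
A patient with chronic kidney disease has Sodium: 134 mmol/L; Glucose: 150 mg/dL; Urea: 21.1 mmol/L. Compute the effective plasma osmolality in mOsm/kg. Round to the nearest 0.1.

276.3 mOsm/kg

Effective osmolality excludes urea (freely permeant across cell membranes):
2·Na + glucose/18
= 2·134 + 150/18
= 268 + 8.33
= 276.33 mOsm/kg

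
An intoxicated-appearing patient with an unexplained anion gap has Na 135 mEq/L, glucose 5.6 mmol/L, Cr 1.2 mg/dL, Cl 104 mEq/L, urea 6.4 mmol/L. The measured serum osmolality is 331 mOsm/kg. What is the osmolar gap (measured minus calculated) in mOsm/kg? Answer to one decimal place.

49.0 mOsm/kg

Calculated osmolality = 2·Na + glucose + urea
= 2·135 + 5.6 + 6.4
= 270 + 5.60 + 6.40
= 282 mOsm/kg ≈ 282.0 mOsm/kg
Osmolar gap = measured − calculated = 331 − 282.0 = 49.0 mOsm/kg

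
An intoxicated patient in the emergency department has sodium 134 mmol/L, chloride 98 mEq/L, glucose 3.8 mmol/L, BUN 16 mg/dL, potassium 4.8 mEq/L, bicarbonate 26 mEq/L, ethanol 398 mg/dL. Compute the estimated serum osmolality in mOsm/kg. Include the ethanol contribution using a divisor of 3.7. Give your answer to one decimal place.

Calculated osmolality = 2·Na + glucose + BUN/2.8 + ethanol/3.7
= 2·134 + 3.8 + 16/2.8 + 398/3.7
= 268 + 3.80 + 5.71 + 107.57
= 385.08 mOsm/kg

385.1 mOsm/kg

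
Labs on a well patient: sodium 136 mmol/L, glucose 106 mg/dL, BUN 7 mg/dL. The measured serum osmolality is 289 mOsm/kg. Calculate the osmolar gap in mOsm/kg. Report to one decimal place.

Calculated osmolality = 2·Na + glucose/18 + BUN/2.8
= 2·136 + 106/18 + 7/2.8
= 272 + 5.89 + 2.50
= 280.39 mOsm/kg ≈ 280.4 mOsm/kg
Osmolar gap = measured − calculated = 289 − 280.4 = 8.6 mOsm/kg

8.6 mOsm/kg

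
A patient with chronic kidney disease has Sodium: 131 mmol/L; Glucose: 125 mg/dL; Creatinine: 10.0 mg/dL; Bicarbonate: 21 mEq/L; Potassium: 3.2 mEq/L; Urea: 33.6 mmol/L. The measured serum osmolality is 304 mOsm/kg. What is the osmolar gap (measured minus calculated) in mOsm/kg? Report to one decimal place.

1.5 mOsm/kg

Calculated osmolality = 2·Na + glucose/18 + urea
= 2·131 + 125/18 + 33.6
= 262 + 6.94 + 33.60
= 302.54 mOsm/kg ≈ 302.5 mOsm/kg
Osmolar gap = measured − calculated = 304 − 302.5 = 1.5 mOsm/kg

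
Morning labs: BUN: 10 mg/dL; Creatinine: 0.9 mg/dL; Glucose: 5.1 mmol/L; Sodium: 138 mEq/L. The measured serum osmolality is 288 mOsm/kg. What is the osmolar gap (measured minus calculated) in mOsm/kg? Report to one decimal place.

3.3 mOsm/kg

Calculated osmolality = 2·Na + glucose + BUN/2.8
= 2·138 + 5.1 + 10/2.8
= 276 + 5.10 + 3.57
= 284.67 mOsm/kg ≈ 284.7 mOsm/kg
Osmolar gap = measured − calculated = 288 − 284.7 = 3.3 mOsm/kg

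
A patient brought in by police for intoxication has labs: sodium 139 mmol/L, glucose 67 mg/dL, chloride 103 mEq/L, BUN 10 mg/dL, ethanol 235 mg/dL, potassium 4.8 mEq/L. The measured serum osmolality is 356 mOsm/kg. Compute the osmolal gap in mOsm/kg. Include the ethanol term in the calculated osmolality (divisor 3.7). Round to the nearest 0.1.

7.2 mOsm/kg

Calculated osmolality = 2·Na + glucose/18 + BUN/2.8 + ethanol/3.7
= 2·139 + 67/18 + 10/2.8 + 235/3.7
= 278 + 3.72 + 3.57 + 63.51
= 348.8 mOsm/kg ≈ 348.8 mOsm/kg
Osmolar gap = measured − calculated = 356 − 348.8 = 7.2 mOsm/kg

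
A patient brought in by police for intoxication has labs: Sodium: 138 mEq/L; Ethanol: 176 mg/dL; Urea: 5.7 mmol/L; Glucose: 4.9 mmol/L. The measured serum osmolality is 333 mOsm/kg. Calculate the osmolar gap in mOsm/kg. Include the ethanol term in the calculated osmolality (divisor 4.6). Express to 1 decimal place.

Calculated osmolality = 2·Na + glucose + urea + ethanol/4.6
= 2·138 + 4.9 + 5.7 + 176/4.6
= 276 + 4.90 + 5.70 + 38.26
= 324.86 mOsm/kg ≈ 324.9 mOsm/kg
Osmolar gap = measured − calculated = 333 − 324.9 = 8.1 mOsm/kg

8.1 mOsm/kg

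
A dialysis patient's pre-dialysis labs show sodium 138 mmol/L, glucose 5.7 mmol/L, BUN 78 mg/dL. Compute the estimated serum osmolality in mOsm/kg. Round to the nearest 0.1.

Calculated osmolality = 2·Na + glucose + BUN/2.8
= 2·138 + 5.7 + 78/2.8
= 276 + 5.70 + 27.86
= 309.56 mOsm/kg

309.6 mOsm/kg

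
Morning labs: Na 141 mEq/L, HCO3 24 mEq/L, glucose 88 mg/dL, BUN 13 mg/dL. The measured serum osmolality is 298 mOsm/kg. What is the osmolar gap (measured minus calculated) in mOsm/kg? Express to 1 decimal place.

Calculated osmolality = 2·Na + glucose/18 + BUN/2.8
= 2·141 + 88/18 + 13/2.8
= 282 + 4.89 + 4.64
= 291.53 mOsm/kg ≈ 291.5 mOsm/kg
Osmolar gap = measured − calculated = 298 − 291.5 = 6.5 mOsm/kg

6.5 mOsm/kg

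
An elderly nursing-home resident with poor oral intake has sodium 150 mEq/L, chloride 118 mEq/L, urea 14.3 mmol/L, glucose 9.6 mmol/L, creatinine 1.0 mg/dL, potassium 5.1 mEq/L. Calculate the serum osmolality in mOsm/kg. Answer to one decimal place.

323.9 mOsm/kg

Calculated osmolality = 2·Na + glucose + urea
= 2·150 + 9.6 + 14.3
= 300 + 9.60 + 14.30
= 323.9 mOsm/kg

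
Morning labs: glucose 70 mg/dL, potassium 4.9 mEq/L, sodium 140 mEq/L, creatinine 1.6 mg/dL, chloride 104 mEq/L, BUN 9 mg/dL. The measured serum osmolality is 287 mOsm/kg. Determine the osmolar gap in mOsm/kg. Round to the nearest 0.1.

Calculated osmolality = 2·Na + glucose/18 + BUN/2.8
= 2·140 + 70/18 + 9/2.8
= 280 + 3.89 + 3.21
= 287.1 mOsm/kg ≈ 287.1 mOsm/kg
Osmolar gap = measured − calculated = 287 − 287.1 = -0.1 mOsm/kg

-0.1 mOsm/kg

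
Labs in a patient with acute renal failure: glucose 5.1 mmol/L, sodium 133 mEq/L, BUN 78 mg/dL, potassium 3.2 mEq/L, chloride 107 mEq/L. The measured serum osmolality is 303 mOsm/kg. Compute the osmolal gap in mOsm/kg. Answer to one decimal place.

Calculated osmolality = 2·Na + glucose + BUN/2.8
= 2·133 + 5.1 + 78/2.8
= 266 + 5.10 + 27.86
= 298.96 mOsm/kg ≈ 299.0 mOsm/kg
Osmolar gap = measured − calculated = 303 − 299.0 = 4.0 mOsm/kg

4.0 mOsm/kg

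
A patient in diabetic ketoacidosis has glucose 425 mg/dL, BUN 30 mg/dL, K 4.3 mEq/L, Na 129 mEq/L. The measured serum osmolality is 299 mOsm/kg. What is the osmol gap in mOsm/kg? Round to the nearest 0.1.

6.7 mOsm/kg

Calculated osmolality = 2·Na + glucose/18 + BUN/2.8
= 2·129 + 425/18 + 30/2.8
= 258 + 23.61 + 10.71
= 292.32 mOsm/kg ≈ 292.3 mOsm/kg
Osmolar gap = measured − calculated = 299 − 292.3 = 6.7 mOsm/kg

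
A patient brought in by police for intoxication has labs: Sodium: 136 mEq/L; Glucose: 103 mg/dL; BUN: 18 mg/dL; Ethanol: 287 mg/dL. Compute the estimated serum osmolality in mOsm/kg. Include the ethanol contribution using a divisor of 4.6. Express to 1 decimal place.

346.5 mOsm/kg

Calculated osmolality = 2·Na + glucose/18 + BUN/2.8 + ethanol/4.6
= 2·136 + 103/18 + 18/2.8 + 287/4.6
= 272 + 5.72 + 6.43 + 62.39
= 346.54 mOsm/kg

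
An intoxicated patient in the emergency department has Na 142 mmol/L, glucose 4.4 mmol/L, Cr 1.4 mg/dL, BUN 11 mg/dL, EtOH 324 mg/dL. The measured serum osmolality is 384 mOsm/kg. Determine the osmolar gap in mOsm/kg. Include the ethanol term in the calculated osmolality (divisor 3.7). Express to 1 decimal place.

4.1 mOsm/kg

Calculated osmolality = 2·Na + glucose + BUN/2.8 + ethanol/3.7
= 2·142 + 4.4 + 11/2.8 + 324/3.7
= 284 + 4.40 + 3.93 + 87.57
= 379.9 mOsm/kg ≈ 379.9 mOsm/kg
Osmolar gap = measured − calculated = 384 − 379.9 = 4.1 mOsm/kg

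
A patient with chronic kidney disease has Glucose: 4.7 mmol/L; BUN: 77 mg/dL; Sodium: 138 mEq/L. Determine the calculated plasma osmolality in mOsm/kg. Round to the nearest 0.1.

308.2 mOsm/kg

Calculated osmolality = 2·Na + glucose + BUN/2.8
= 2·138 + 4.7 + 77/2.8
= 276 + 4.70 + 27.50
= 308.2 mOsm/kg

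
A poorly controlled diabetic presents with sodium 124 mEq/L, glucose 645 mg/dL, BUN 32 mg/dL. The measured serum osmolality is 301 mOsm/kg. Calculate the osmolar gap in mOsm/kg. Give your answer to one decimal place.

Calculated osmolality = 2·Na + glucose/18 + BUN/2.8
= 2·124 + 645/18 + 32/2.8
= 248 + 35.83 + 11.43
= 295.26 mOsm/kg ≈ 295.3 mOsm/kg
Osmolar gap = measured − calculated = 301 − 295.3 = 5.7 mOsm/kg

5.7 mOsm/kg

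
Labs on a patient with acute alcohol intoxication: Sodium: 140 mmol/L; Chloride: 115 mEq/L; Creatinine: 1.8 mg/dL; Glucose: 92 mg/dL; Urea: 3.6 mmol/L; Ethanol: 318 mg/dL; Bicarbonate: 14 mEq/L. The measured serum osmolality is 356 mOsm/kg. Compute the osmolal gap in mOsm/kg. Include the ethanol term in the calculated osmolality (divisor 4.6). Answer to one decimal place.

Calculated osmolality = 2·Na + glucose/18 + urea + ethanol/4.6
= 2·140 + 92/18 + 3.6 + 318/4.6
= 280 + 5.11 + 3.60 + 69.13
= 357.84 mOsm/kg ≈ 357.8 mOsm/kg
Osmolar gap = measured − calculated = 356 − 357.8 = -1.8 mOsm/kg

-1.8 mOsm/kg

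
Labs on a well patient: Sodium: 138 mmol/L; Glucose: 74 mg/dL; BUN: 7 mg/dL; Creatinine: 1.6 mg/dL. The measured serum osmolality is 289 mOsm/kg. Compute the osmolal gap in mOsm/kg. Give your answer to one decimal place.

Calculated osmolality = 2·Na + glucose/18 + BUN/2.8
= 2·138 + 74/18 + 7/2.8
= 276 + 4.11 + 2.50
= 282.61 mOsm/kg ≈ 282.6 mOsm/kg
Osmolar gap = measured − calculated = 289 − 282.6 = 6.4 mOsm/kg

6.4 mOsm/kg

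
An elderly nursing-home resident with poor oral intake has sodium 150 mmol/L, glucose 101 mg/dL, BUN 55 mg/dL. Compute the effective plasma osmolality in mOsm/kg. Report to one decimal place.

Effective osmolality excludes urea (freely permeant across cell membranes):
2·Na + glucose/18
= 2·150 + 101/18
= 300 + 5.61
= 305.61 mOsm/kg

305.6 mOsm/kg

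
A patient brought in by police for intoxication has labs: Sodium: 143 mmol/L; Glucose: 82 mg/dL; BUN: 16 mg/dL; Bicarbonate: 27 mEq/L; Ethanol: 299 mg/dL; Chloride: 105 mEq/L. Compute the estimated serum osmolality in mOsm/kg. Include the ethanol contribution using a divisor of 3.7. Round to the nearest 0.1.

377.1 mOsm/kg

Calculated osmolality = 2·Na + glucose/18 + BUN/2.8 + ethanol/3.7
= 2·143 + 82/18 + 16/2.8 + 299/3.7
= 286 + 4.56 + 5.71 + 80.81
= 377.08 mOsm/kg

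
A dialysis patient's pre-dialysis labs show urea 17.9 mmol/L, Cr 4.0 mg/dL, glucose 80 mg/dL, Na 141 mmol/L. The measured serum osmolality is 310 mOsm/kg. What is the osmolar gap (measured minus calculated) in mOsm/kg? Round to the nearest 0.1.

Calculated osmolality = 2·Na + glucose/18 + urea
= 2·141 + 80/18 + 17.9
= 282 + 4.44 + 17.90
= 304.34 mOsm/kg ≈ 304.3 mOsm/kg
Osmolar gap = measured − calculated = 310 − 304.3 = 5.7 mOsm/kg

5.7 mOsm/kg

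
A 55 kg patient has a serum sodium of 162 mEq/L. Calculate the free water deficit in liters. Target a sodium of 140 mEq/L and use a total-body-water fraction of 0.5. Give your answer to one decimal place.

TBW = 0.5 · 55 = 27.5 L
Free water deficit = TBW · (Na/140 − 1)
= 27.5 · (162/140 − 1)
= 27.5 · 0.1571
= 4.32 L

4.3 L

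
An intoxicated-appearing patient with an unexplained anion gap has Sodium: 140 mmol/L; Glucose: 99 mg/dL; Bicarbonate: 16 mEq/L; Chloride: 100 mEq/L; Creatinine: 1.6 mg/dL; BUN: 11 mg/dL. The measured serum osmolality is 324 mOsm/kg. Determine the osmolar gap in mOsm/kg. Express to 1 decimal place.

34.6 mOsm/kg

Calculated osmolality = 2·Na + glucose/18 + BUN/2.8
= 2·140 + 99/18 + 11/2.8
= 280 + 5.50 + 3.93
= 289.43 mOsm/kg ≈ 289.4 mOsm/kg
Osmolar gap = measured − calculated = 324 − 289.4 = 34.6 mOsm/kg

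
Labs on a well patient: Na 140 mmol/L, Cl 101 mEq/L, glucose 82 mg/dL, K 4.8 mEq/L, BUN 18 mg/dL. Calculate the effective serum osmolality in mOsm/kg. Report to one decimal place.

Effective osmolality excludes urea (freely permeant across cell membranes):
2·Na + glucose/18
= 2·140 + 82/18
= 280 + 4.56
= 284.56 mOsm/kg

284.6 mOsm/kg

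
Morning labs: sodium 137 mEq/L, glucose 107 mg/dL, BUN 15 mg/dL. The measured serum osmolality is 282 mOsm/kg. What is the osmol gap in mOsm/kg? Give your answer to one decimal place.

-3.3 mOsm/kg

Calculated osmolality = 2·Na + glucose/18 + BUN/2.8
= 2·137 + 107/18 + 15/2.8
= 274 + 5.94 + 5.36
= 285.3 mOsm/kg ≈ 285.3 mOsm/kg
Osmolar gap = measured − calculated = 282 − 285.3 = -3.3 mOsm/kg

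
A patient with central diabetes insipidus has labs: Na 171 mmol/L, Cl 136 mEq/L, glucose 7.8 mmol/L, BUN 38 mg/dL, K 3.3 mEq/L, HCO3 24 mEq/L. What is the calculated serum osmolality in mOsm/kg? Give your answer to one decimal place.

Calculated osmolality = 2·Na + glucose + BUN/2.8
= 2·171 + 7.8 + 38/2.8
= 342 + 7.80 + 13.57
= 363.37 mOsm/kg

363.4 mOsm/kg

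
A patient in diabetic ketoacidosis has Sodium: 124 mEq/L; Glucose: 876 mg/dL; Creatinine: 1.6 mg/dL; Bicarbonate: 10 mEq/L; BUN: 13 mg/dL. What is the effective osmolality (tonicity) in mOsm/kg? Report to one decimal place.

Effective osmolality excludes urea (freely permeant across cell membranes):
2·Na + glucose/18
= 2·124 + 876/18
= 248 + 48.67
= 296.67 mOsm/kg

296.7 mOsm/kg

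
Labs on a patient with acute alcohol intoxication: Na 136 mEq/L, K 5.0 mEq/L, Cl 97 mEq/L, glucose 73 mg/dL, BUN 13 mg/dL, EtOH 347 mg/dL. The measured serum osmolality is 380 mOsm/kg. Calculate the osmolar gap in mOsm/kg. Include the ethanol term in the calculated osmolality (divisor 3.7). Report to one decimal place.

Calculated osmolality = 2·Na + glucose/18 + BUN/2.8 + ethanol/3.7
= 2·136 + 73/18 + 13/2.8 + 347/3.7
= 272 + 4.06 + 4.64 + 93.78
= 374.48 mOsm/kg ≈ 374.5 mOsm/kg
Osmolar gap = measured − calculated = 380 − 374.5 = 5.5 mOsm/kg

5.5 mOsm/kg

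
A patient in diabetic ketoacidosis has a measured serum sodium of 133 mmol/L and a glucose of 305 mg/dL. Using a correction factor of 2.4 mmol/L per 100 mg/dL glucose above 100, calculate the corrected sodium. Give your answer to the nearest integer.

138 mmol/L

Corrected Na = measured Na + 2.4 · (glucose − 100)/100
= 133 + 2.4 · (305 − 100)/100
= 133 + 4.9
= 137.9 mmol/L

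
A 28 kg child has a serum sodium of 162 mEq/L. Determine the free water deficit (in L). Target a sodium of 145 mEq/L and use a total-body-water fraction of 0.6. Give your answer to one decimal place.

2.0 L

TBW = 0.6 · 28 = 16.8 L
Free water deficit = TBW · (Na/145 − 1)
= 16.8 · (162/145 − 1)
= 16.8 · 0.1172
= 1.97 L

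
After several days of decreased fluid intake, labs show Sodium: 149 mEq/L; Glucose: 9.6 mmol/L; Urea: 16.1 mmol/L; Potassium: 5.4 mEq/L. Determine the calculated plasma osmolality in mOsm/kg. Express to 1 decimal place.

323.7 mOsm/kg

Calculated osmolality = 2·Na + glucose + urea
= 2·149 + 9.6 + 16.1
= 298 + 9.60 + 16.10
= 323.7 mOsm/kg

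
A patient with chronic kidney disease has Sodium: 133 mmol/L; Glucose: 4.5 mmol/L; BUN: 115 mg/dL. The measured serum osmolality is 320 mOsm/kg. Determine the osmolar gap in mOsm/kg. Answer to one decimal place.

Calculated osmolality = 2·Na + glucose + BUN/2.8
= 2·133 + 4.5 + 115/2.8
= 266 + 4.50 + 41.07
= 311.57 mOsm/kg ≈ 311.6 mOsm/kg
Osmolar gap = measured − calculated = 320 − 311.6 = 8.4 mOsm/kg

8.4 mOsm/kg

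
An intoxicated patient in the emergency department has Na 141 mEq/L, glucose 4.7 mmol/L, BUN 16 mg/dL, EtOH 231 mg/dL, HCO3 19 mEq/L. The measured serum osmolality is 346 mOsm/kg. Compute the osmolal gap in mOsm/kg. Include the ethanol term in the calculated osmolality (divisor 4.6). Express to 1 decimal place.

3.4 mOsm/kg

Calculated osmolality = 2·Na + glucose + BUN/2.8 + ethanol/4.6
= 2·141 + 4.7 + 16/2.8 + 231/4.6
= 282 + 4.70 + 5.71 + 50.22
= 342.63 mOsm/kg ≈ 342.6 mOsm/kg
Osmolar gap = measured − calculated = 346 − 342.6 = 3.4 mOsm/kg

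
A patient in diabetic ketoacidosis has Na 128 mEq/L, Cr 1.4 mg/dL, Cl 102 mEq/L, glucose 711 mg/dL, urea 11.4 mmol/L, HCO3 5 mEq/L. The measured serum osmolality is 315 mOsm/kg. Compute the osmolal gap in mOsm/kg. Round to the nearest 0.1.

Calculated osmolality = 2·Na + glucose/18 + urea
= 2·128 + 711/18 + 11.4
= 256 + 39.50 + 11.40
= 306.9 mOsm/kg ≈ 306.9 mOsm/kg
Osmolar gap = measured − calculated = 315 − 306.9 = 8.1 mOsm/kg

8.1 mOsm/kg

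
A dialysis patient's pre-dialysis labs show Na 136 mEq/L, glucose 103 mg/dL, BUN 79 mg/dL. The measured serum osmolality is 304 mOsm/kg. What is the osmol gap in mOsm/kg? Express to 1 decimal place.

-1.9 mOsm/kg

Calculated osmolality = 2·Na + glucose/18 + BUN/2.8
= 2·136 + 103/18 + 79/2.8
= 272 + 5.72 + 28.21
= 305.93 mOsm/kg ≈ 305.9 mOsm/kg
Osmolar gap = measured − calculated = 304 − 305.9 = -1.9 mOsm/kg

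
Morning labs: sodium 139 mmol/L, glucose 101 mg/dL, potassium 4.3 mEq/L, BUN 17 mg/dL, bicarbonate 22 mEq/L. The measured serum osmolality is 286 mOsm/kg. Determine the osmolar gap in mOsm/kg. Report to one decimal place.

-3.7 mOsm/kg

Calculated osmolality = 2·Na + glucose/18 + BUN/2.8
= 2·139 + 101/18 + 17/2.8
= 278 + 5.61 + 6.07
= 289.68 mOsm/kg ≈ 289.7 mOsm/kg
Osmolar gap = measured − calculated = 286 − 289.7 = -3.7 mOsm/kg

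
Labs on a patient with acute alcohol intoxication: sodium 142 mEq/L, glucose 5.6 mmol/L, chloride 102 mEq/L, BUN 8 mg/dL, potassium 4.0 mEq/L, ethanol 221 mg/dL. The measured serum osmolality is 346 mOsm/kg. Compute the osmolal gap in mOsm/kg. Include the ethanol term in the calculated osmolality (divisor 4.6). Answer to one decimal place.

5.5 mOsm/kg

Calculated osmolality = 2·Na + glucose + BUN/2.8 + ethanol/4.6
= 2·142 + 5.6 + 8/2.8 + 221/4.6
= 284 + 5.60 + 2.86 + 48.04
= 340.5 mOsm/kg ≈ 340.5 mOsm/kg
Osmolar gap = measured − calculated = 346 − 340.5 = 5.5 mOsm/kg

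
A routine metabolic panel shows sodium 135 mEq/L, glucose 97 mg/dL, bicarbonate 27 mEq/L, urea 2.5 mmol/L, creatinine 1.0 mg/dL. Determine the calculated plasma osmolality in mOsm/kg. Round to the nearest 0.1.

277.9 mOsm/kg

Calculated osmolality = 2·Na + glucose/18 + urea
= 2·135 + 97/18 + 2.5
= 270 + 5.39 + 2.50
= 277.89 mOsm/kg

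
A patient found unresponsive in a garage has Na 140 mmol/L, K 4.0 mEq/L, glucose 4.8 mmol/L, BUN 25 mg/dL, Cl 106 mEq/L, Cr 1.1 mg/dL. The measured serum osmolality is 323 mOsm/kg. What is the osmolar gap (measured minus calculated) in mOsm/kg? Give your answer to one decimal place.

Calculated osmolality = 2·Na + glucose + BUN/2.8
= 2·140 + 4.8 + 25/2.8
= 280 + 4.80 + 8.93
= 293.73 mOsm/kg ≈ 293.7 mOsm/kg
Osmolar gap = measured − calculated = 323 − 293.7 = 29.3 mOsm/kg

29.3 mOsm/kg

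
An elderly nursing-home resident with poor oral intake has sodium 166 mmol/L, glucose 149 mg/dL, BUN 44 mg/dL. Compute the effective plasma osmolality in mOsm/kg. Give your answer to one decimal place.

340.3 mOsm/kg

Effective osmolality excludes urea (freely permeant across cell membranes):
2·Na + glucose/18
= 2·166 + 149/18
= 332 + 8.28
= 340.28 mOsm/kg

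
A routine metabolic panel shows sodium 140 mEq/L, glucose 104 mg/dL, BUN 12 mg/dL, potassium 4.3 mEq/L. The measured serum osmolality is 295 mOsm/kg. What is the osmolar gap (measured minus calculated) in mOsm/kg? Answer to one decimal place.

Calculated osmolality = 2·Na + glucose/18 + BUN/2.8
= 2·140 + 104/18 + 12/2.8
= 280 + 5.78 + 4.29
= 290.07 mOsm/kg ≈ 290.1 mOsm/kg
Osmolar gap = measured − calculated = 295 − 290.1 = 4.9 mOsm/kg

4.9 mOsm/kg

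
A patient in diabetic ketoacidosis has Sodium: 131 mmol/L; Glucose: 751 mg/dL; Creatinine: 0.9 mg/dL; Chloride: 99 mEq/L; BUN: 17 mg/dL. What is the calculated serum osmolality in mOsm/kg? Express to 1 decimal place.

309.8 mOsm/kg

Calculated osmolality = 2·Na + glucose/18 + BUN/2.8
= 2·131 + 751/18 + 17/2.8
= 262 + 41.72 + 6.07
= 309.79 mOsm/kg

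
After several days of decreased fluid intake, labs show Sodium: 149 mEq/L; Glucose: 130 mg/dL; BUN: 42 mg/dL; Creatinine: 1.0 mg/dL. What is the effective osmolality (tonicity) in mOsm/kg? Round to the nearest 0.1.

Effective osmolality excludes urea (freely permeant across cell membranes):
2·Na + glucose/18
= 2·149 + 130/18
= 298 + 7.22
= 305.22 mOsm/kg

305.2 mOsm/kg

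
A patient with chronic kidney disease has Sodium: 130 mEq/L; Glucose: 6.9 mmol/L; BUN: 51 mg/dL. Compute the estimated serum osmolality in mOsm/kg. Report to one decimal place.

285.1 mOsm/kg

Calculated osmolality = 2·Na + glucose + BUN/2.8
= 2·130 + 6.9 + 51/2.8
= 260 + 6.90 + 18.21
= 285.11 mOsm/kg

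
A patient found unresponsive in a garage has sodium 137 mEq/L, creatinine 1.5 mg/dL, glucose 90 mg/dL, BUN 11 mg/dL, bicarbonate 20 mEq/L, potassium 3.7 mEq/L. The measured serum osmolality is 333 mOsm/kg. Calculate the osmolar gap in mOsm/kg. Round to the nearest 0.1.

Calculated osmolality = 2·Na + glucose/18 + BUN/2.8
= 2·137 + 90/18 + 11/2.8
= 274 + 5 + 3.93
= 282.93 mOsm/kg ≈ 282.9 mOsm/kg
Osmolar gap = measured − calculated = 333 − 282.9 = 50.1 mOsm/kg

50.1 mOsm/kg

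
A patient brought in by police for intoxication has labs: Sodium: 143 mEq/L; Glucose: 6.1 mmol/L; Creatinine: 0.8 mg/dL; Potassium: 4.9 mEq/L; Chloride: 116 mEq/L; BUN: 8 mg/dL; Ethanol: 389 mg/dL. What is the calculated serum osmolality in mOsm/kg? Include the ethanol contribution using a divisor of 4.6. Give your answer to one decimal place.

379.5 mOsm/kg

Calculated osmolality = 2·Na + glucose + BUN/2.8 + ethanol/4.6
= 2·143 + 6.1 + 8/2.8 + 389/4.6
= 286 + 6.10 + 2.86 + 84.57
= 379.53 mOsm/kg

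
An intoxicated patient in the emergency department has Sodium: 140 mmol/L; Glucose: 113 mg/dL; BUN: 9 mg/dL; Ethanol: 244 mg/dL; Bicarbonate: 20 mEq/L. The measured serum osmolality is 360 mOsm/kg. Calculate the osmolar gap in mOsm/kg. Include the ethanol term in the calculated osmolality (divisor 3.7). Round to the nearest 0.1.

4.6 mOsm/kg

Calculated osmolality = 2·Na + glucose/18 + BUN/2.8 + ethanol/3.7
= 2·140 + 113/18 + 9/2.8 + 244/3.7
= 280 + 6.28 + 3.21 + 65.95
= 355.44 mOsm/kg ≈ 355.4 mOsm/kg
Osmolar gap = measured − calculated = 360 − 355.4 = 4.6 mOsm/kg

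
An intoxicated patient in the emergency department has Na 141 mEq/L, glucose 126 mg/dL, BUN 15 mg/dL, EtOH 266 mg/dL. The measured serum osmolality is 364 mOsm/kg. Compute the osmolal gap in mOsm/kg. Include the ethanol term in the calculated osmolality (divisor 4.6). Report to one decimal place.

Calculated osmolality = 2·Na + glucose/18 + BUN/2.8 + ethanol/4.6
= 2·141 + 126/18 + 15/2.8 + 266/4.6
= 282 + 7 + 5.36 + 57.83
= 352.19 mOsm/kg ≈ 352.2 mOsm/kg
Osmolar gap = measured − calculated = 364 − 352.2 = 11.8 mOsm/kg

11.8 mOsm/kg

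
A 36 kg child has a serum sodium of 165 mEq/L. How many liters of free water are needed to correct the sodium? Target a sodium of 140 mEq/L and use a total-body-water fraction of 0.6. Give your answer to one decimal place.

3.9 L

TBW = 0.6 · 36 = 21.6 L
Free water deficit = TBW · (Na/140 − 1)
= 21.6 · (165/140 − 1)
= 21.6 · 0.1786
= 3.86 L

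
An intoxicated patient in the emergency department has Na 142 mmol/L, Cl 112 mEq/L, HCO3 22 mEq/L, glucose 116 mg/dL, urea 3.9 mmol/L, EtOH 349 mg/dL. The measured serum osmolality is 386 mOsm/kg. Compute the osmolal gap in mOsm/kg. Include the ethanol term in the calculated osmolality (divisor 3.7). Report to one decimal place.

Calculated osmolality = 2·Na + glucose/18 + urea + ethanol/3.7
= 2·142 + 116/18 + 3.9 + 349/3.7
= 284 + 6.44 + 3.90 + 94.32
= 388.66 mOsm/kg ≈ 388.7 mOsm/kg
Osmolar gap = measured − calculated = 386 − 388.7 = -2.7 mOsm/kg

-2.7 mOsm/kg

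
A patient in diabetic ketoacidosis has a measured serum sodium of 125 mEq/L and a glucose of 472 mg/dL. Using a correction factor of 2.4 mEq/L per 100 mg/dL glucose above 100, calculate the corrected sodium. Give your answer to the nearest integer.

Corrected Na = measured Na + 2.4 · (glucose − 100)/100
= 125 + 2.4 · (472 − 100)/100
= 125 + 8.9
= 133.9 mEq/L

134 mEq/L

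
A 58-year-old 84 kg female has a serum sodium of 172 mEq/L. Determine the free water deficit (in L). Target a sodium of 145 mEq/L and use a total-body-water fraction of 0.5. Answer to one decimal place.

TBW = 0.5 · 84 = 42 L
Free water deficit = TBW · (Na/145 − 1)
= 42 · (172/145 − 1)
= 42 · 0.1862
= 7.82 L

7.8 L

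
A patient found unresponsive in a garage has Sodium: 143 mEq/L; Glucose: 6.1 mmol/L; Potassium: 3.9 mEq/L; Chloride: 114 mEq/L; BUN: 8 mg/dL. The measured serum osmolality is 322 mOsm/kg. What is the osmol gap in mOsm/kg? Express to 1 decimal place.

Calculated osmolality = 2·Na + glucose + BUN/2.8
= 2·143 + 6.1 + 8/2.8
= 286 + 6.10 + 2.86
= 294.96 mOsm/kg ≈ 295.0 mOsm/kg
Osmolar gap = measured − calculated = 322 − 295.0 = 27.0 mOsm/kg

27.0 mOsm/kg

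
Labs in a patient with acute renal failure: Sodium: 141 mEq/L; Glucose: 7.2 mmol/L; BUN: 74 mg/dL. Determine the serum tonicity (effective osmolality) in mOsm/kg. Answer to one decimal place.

289.2 mOsm/kg

Effective osmolality excludes urea (freely permeant across cell membranes):
2·Na + glucose
= 2·141 + 7.2
= 282 + 7.2
= 289.2 mOsm/kg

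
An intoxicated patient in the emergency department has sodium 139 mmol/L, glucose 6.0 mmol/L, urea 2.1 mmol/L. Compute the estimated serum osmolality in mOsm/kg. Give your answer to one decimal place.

286.1 mOsm/kg

Calculated osmolality = 2·Na + glucose + urea
= 2·139 + 6 + 2.1
= 278 + 6 + 2.10
= 286.1 mOsm/kg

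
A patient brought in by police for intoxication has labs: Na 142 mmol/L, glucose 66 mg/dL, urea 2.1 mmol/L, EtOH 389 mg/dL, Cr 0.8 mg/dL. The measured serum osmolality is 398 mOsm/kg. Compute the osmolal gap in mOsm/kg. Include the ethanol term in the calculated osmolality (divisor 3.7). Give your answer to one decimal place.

3.1 mOsm/kg

Calculated osmolality = 2·Na + glucose/18 + urea + ethanol/3.7
= 2·142 + 66/18 + 2.1 + 389/3.7
= 284 + 3.67 + 2.10 + 105.14
= 394.91 mOsm/kg ≈ 394.9 mOsm/kg
Osmolar gap = measured − calculated = 398 − 394.9 = 3.1 mOsm/kg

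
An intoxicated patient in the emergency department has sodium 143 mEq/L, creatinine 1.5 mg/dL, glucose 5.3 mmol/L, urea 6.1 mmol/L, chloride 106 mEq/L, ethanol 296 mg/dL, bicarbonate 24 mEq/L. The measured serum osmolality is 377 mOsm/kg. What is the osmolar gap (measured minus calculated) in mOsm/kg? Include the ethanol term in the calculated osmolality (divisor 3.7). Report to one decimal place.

-0.4 mOsm/kg

Calculated osmolality = 2·Na + glucose + urea + ethanol/3.7
= 2·143 + 5.3 + 6.1 + 296/3.7
= 286 + 5.30 + 6.10 + 80
= 377.4 mOsm/kg ≈ 377.4 mOsm/kg
Osmolar gap = measured − calculated = 377 − 377.4 = -0.4 mOsm/kg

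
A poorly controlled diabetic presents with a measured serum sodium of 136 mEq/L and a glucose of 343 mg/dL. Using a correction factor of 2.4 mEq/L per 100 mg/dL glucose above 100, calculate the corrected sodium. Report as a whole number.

142 mEq/L

Corrected Na = measured Na + 2.4 · (glucose − 100)/100
= 136 + 2.4 · (343 − 100)/100
= 136 + 5.8
= 141.8 mEq/L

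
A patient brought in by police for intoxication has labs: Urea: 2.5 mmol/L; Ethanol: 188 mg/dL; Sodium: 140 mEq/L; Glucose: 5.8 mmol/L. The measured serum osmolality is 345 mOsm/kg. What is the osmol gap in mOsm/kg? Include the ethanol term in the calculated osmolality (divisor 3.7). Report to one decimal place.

5.9 mOsm/kg

Calculated osmolality = 2·Na + glucose + urea + ethanol/3.7
= 2·140 + 5.8 + 2.5 + 188/3.7
= 280 + 5.80 + 2.50 + 50.81
= 339.11 mOsm/kg ≈ 339.1 mOsm/kg
Osmolar gap = measured − calculated = 345 − 339.1 = 5.9 mOsm/kg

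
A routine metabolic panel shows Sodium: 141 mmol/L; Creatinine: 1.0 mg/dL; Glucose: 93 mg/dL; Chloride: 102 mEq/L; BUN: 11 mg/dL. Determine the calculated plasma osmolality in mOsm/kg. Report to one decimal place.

Calculated osmolality = 2·Na + glucose/18 + BUN/2.8
= 2·141 + 93/18 + 11/2.8
= 282 + 5.17 + 3.93
= 291.1 mOsm/kg

291.1 mOsm/kg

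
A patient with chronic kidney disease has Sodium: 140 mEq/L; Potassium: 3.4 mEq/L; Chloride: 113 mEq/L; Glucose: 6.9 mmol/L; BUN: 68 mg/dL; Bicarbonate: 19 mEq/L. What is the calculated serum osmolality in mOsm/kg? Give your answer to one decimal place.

311.2 mOsm/kg

Calculated osmolality = 2·Na + glucose + BUN/2.8
= 2·140 + 6.9 + 68/2.8
= 280 + 6.90 + 24.29
= 311.19 mOsm/kg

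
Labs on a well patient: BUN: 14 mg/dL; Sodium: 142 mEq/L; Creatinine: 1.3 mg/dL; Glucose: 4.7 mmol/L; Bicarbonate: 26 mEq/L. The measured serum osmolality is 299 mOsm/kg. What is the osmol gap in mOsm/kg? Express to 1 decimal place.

5.3 mOsm/kg

Calculated osmolality = 2·Na + glucose + BUN/2.8
= 2·142 + 4.7 + 14/2.8
= 284 + 4.70 + 5
= 293.7 mOsm/kg ≈ 293.7 mOsm/kg
Osmolar gap = measured − calculated = 299 − 293.7 = 5.3 mOsm/kg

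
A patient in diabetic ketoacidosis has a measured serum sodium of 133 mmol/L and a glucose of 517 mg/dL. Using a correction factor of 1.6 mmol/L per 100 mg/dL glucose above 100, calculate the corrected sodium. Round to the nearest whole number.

Corrected Na = measured Na + 1.6 · (glucose − 100)/100
= 133 + 1.6 · (517 − 100)/100
= 133 + 6.7
= 139.7 mmol/L

140 mmol/L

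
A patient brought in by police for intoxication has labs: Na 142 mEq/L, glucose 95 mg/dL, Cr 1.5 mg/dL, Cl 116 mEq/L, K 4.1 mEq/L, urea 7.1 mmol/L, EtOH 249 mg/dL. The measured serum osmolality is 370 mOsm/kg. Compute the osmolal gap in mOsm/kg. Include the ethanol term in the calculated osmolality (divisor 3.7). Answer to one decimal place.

6.3 mOsm/kg

Calculated osmolality = 2·Na + glucose/18 + urea + ethanol/3.7
= 2·142 + 95/18 + 7.1 + 249/3.7
= 284 + 5.28 + 7.10 + 67.30
= 363.68 mOsm/kg ≈ 363.7 mOsm/kg
Osmolar gap = measured − calculated = 370 − 363.7 = 6.3 mOsm/kg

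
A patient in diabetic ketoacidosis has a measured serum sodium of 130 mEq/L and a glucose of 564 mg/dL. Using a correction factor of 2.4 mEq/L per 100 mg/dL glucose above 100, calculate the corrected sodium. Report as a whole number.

141 mEq/L

Corrected Na = measured Na + 2.4 · (glucose − 100)/100
= 130 + 2.4 · (564 − 100)/100
= 130 + 11.1
= 141.1 mEq/L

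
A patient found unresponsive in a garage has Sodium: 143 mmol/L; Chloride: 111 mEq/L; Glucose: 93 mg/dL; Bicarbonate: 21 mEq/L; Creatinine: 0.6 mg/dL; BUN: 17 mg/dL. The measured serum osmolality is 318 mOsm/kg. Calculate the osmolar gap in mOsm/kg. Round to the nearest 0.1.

20.8 mOsm/kg

Calculated osmolality = 2·Na + glucose/18 + BUN/2.8
= 2·143 + 93/18 + 17/2.8
= 286 + 5.17 + 6.07
= 297.24 mOsm/kg ≈ 297.2 mOsm/kg
Osmolar gap = measured − calculated = 318 − 297.2 = 20.8 mOsm/kg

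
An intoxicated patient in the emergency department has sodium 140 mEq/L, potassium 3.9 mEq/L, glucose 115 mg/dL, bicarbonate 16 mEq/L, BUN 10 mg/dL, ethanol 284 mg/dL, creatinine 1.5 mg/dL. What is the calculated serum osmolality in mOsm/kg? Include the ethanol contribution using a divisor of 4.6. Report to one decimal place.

Calculated osmolality = 2·Na + glucose/18 + BUN/2.8 + ethanol/4.6
= 2·140 + 115/18 + 10/2.8 + 284/4.6
= 280 + 6.39 + 3.57 + 61.74
= 351.7 mOsm/kg

351.7 mOsm/kg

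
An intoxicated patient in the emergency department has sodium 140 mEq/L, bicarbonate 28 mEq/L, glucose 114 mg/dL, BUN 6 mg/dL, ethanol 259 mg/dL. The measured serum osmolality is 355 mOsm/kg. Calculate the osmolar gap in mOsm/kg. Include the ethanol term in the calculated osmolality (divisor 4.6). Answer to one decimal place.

10.2 mOsm/kg

Calculated osmolality = 2·Na + glucose/18 + BUN/2.8 + ethanol/4.6
= 2·140 + 114/18 + 6/2.8 + 259/4.6
= 280 + 6.33 + 2.14 + 56.30
= 344.77 mOsm/kg ≈ 344.8 mOsm/kg
Osmolar gap = measured − calculated = 355 − 344.8 = 10.2 mOsm/kg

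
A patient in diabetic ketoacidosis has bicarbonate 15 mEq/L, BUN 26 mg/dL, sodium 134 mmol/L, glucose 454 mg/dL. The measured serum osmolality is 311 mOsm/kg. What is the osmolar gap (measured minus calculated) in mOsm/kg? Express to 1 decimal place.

8.5 mOsm/kg

Calculated osmolality = 2·Na + glucose/18 + BUN/2.8
= 2·134 + 454/18 + 26/2.8
= 268 + 25.22 + 9.29
= 302.51 mOsm/kg ≈ 302.5 mOsm/kg
Osmolar gap = measured − calculated = 311 − 302.5 = 8.5 mOsm/kg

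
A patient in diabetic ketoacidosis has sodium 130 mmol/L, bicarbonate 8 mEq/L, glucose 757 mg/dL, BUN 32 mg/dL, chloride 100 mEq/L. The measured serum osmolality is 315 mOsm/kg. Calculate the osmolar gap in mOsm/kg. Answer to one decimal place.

1.5 mOsm/kg

Calculated osmolality = 2·Na + glucose/18 + BUN/2.8
= 2·130 + 757/18 + 32/2.8
= 260 + 42.06 + 11.43
= 313.49 mOsm/kg ≈ 313.5 mOsm/kg
Osmolar gap = measured − calculated = 315 − 313.5 = 1.5 mOsm/kg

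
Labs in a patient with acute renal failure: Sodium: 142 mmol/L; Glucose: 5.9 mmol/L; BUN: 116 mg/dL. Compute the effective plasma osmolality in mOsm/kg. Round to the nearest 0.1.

Effective osmolality excludes urea (freely permeant across cell membranes):
2·Na + glucose
= 2·142 + 5.9
= 284 + 5.9
= 289.9 mOsm/kg

289.9 mOsm/kg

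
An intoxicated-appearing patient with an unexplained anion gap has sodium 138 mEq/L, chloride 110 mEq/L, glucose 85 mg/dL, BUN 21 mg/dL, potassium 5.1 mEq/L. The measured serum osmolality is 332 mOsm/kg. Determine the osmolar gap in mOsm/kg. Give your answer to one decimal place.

Calculated osmolality = 2·Na + glucose/18 + BUN/2.8
= 2·138 + 85/18 + 21/2.8
= 276 + 4.72 + 7.50
= 288.22 mOsm/kg ≈ 288.2 mOsm/kg
Osmolar gap = measured − calculated = 332 − 288.2 = 43.8 mOsm/kg

43.8 mOsm/kg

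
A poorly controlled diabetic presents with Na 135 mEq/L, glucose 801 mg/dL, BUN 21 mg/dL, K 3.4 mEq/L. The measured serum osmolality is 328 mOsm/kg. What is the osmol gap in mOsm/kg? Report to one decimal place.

Calculated osmolality = 2·Na + glucose/18 + BUN/2.8
= 2·135 + 801/18 + 21/2.8
= 270 + 44.50 + 7.50
= 322 mOsm/kg ≈ 322.0 mOsm/kg
Osmolar gap = measured − calculated = 328 − 322.0 = 6.0 mOsm/kg

6.0 mOsm/kg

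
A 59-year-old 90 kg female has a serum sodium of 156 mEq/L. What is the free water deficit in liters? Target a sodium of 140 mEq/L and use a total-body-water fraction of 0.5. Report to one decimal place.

TBW = 0.5 · 90 = 45 L
Free water deficit = TBW · (Na/140 − 1)
= 45 · (156/140 − 1)
= 45 · 0.1143
= 5.14 L

5.1 L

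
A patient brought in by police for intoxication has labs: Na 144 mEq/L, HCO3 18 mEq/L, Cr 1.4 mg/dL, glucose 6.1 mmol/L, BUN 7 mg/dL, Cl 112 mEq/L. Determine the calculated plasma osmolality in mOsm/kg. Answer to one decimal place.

Calculated osmolality = 2·Na + glucose + BUN/2.8
= 2·144 + 6.1 + 7/2.8
= 288 + 6.10 + 2.50
= 296.6 mOsm/kg

296.6 mOsm/kg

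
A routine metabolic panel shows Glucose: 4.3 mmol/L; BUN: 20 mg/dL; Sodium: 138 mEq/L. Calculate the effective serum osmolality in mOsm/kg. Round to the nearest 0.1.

280.3 mOsm/kg

Effective osmolality excludes urea (freely permeant across cell membranes):
2·Na + glucose
= 2·138 + 4.3
= 276 + 4.3
= 280.3 mOsm/kg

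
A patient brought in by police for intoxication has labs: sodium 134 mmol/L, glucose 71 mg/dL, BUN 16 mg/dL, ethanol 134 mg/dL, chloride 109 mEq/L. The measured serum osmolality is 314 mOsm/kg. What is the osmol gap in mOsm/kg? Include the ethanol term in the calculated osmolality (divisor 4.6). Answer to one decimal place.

Calculated osmolality = 2·Na + glucose/18 + BUN/2.8 + ethanol/4.6
= 2·134 + 71/18 + 16/2.8 + 134/4.6
= 268 + 3.94 + 5.71 + 29.13
= 306.78 mOsm/kg ≈ 306.8 mOsm/kg
Osmolar gap = measured − calculated = 314 − 306.8 = 7.2 mOsm/kg

7.2 mOsm/kg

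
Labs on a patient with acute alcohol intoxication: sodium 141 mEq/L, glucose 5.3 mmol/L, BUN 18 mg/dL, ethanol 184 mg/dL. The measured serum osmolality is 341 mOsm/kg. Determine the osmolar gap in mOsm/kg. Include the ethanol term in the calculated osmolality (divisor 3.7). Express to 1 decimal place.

Calculated osmolality = 2·Na + glucose + BUN/2.8 + ethanol/3.7
= 2·141 + 5.3 + 18/2.8 + 184/3.7
= 282 + 5.30 + 6.43 + 49.73
= 343.46 mOsm/kg ≈ 343.5 mOsm/kg
Osmolar gap = measured − calculated = 341 − 343.5 = -2.5 mOsm/kg

-2.5 mOsm/kg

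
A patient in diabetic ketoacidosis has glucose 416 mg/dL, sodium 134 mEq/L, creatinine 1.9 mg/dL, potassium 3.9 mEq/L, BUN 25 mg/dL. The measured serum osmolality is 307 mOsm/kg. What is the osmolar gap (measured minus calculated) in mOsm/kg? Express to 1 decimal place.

Calculated osmolality = 2·Na + glucose/18 + BUN/2.8
= 2·134 + 416/18 + 25/2.8
= 268 + 23.11 + 8.93
= 300.04 mOsm/kg ≈ 300.0 mOsm/kg
Osmolar gap = measured − calculated = 307 − 300.0 = 7.0 mOsm/kg

7.0 mOsm/kg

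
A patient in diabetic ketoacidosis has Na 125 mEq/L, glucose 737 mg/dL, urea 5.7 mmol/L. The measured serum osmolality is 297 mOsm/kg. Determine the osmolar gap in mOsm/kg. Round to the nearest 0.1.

0.4 mOsm/kg

Calculated osmolality = 2·Na + glucose/18 + urea
= 2·125 + 737/18 + 5.7
= 250 + 40.94 + 5.70
= 296.64 mOsm/kg ≈ 296.6 mOsm/kg
Osmolar gap = measured − calculated = 297 − 296.6 = 0.4 mOsm/kg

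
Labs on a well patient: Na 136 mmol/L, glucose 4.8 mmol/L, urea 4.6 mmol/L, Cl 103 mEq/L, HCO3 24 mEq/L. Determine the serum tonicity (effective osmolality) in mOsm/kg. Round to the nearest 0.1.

Effective osmolality excludes urea (freely permeant across cell membranes):
2·Na + glucose
= 2·136 + 4.8
= 272 + 4.8
= 276.8 mOsm/kg

276.8 mOsm/kg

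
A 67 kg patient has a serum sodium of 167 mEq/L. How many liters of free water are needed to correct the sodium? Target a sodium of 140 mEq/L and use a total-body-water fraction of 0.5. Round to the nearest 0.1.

6.5 L

TBW = 0.5 · 67 = 33.5 L
Free water deficit = TBW · (Na/140 − 1)
= 33.5 · (167/140 − 1)
= 33.5 · 0.1929
= 6.46 L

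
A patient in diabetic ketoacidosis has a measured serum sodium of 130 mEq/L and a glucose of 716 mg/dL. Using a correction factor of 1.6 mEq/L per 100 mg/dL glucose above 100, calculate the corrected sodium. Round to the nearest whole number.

Corrected Na = measured Na + 1.6 · (glucose − 100)/100
= 130 + 1.6 · (716 − 100)/100
= 130 + 9.9
= 139.9 mEq/L

140 mEq/L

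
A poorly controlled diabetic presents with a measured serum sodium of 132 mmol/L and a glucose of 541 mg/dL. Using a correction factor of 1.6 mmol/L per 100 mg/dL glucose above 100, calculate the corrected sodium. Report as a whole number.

139 mmol/L

Corrected Na = measured Na + 1.6 · (glucose − 100)/100
= 132 + 1.6 · (541 − 100)/100
= 132 + 7.1
= 139.1 mmol/L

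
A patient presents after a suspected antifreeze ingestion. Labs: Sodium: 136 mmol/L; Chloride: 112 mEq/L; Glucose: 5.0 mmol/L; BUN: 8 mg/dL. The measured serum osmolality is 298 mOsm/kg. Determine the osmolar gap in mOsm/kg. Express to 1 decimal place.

18.1 mOsm/kg

Calculated osmolality = 2·Na + glucose + BUN/2.8
= 2·136 + 5 + 8/2.8
= 272 + 5 + 2.86
= 279.86 mOsm/kg ≈ 279.9 mOsm/kg
Osmolar gap = measured − calculated = 298 − 279.9 = 18.1 mOsm/kg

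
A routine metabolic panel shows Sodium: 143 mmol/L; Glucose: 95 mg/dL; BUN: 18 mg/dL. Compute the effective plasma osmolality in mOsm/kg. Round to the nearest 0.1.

Effective osmolality excludes urea (freely permeant across cell membranes):
2·Na + glucose/18
= 2·143 + 95/18
= 286 + 5.28
= 291.28 mOsm/kg

291.3 mOsm/kg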